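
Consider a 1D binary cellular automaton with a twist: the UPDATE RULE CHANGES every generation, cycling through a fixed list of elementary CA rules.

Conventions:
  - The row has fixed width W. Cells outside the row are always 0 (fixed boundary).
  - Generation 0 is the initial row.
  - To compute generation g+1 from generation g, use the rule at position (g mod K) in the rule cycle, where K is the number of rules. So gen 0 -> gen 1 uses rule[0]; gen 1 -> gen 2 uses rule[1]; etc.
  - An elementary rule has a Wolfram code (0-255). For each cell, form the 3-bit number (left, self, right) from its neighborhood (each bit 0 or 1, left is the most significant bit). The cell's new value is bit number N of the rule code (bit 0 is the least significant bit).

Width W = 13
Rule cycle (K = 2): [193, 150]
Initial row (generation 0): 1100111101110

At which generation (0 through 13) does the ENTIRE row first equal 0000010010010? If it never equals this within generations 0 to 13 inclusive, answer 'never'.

Gen 0: 1100111101110
Gen 1 (rule 193): 0100011100110
Gen 2 (rule 150): 1110101011001
Gen 3 (rule 193): 0110000001000
Gen 4 (rule 150): 1001000011100
Gen 5 (rule 193): 0000011001101
Gen 6 (rule 150): 0000100110001
Gen 7 (rule 193): 1110000010100
Gen 8 (rule 150): 0101000110110
Gen 9 (rule 193): 0000010010010
Gen 10 (rule 150): 0000111111111
Gen 11 (rule 193): 1110011111111
Gen 12 (rule 150): 0101101111110
Gen 13 (rule 193): 0000100111110

Answer: 9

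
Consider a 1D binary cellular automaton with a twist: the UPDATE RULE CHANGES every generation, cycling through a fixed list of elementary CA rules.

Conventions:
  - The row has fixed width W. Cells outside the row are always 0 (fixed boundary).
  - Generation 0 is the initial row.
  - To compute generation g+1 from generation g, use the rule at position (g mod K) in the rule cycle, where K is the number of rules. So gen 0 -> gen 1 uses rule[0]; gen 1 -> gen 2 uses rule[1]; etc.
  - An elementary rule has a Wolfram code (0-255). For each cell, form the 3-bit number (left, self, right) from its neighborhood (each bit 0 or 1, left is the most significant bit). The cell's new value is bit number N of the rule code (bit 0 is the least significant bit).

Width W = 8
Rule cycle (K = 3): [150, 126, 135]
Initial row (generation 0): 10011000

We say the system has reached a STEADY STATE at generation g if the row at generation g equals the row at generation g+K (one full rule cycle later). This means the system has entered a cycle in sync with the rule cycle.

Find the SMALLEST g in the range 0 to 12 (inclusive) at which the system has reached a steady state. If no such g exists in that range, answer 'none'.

Gen 0: 10011000
Gen 1 (rule 150): 11100100
Gen 2 (rule 126): 10111110
Gen 3 (rule 135): 10011100
Gen 4 (rule 150): 11101010
Gen 5 (rule 126): 10111111
Gen 6 (rule 135): 10011110
Gen 7 (rule 150): 11101101
Gen 8 (rule 126): 10111111
Gen 9 (rule 135): 10011110
Gen 10 (rule 150): 11101101
Gen 11 (rule 126): 10111111
Gen 12 (rule 135): 10011110
Gen 13 (rule 150): 11101101
Gen 14 (rule 126): 10111111
Gen 15 (rule 135): 10011110

Answer: 5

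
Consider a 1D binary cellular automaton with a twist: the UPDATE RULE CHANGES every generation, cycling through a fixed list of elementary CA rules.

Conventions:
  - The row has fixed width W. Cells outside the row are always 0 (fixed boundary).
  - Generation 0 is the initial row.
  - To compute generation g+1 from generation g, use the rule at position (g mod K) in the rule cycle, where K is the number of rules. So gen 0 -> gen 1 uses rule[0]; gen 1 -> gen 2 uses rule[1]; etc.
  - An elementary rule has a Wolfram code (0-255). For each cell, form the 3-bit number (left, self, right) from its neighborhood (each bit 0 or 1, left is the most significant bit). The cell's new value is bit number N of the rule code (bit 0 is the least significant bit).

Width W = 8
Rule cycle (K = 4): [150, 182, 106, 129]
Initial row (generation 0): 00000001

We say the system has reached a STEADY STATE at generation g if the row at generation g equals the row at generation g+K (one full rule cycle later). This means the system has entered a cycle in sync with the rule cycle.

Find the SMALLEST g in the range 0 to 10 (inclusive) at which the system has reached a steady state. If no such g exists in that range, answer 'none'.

Gen 0: 00000001
Gen 1 (rule 150): 00000011
Gen 2 (rule 182): 00000100
Gen 3 (rule 106): 00001000
Gen 4 (rule 129): 11100011
Gen 5 (rule 150): 01010100
Gen 6 (rule 182): 11111110
Gen 7 (rule 106): 10000010
Gen 8 (rule 129): 00111000
Gen 9 (rule 150): 01010100
Gen 10 (rule 182): 11111110
Gen 11 (rule 106): 10000010
Gen 12 (rule 129): 00111000
Gen 13 (rule 150): 01010100
Gen 14 (rule 182): 11111110

Answer: 5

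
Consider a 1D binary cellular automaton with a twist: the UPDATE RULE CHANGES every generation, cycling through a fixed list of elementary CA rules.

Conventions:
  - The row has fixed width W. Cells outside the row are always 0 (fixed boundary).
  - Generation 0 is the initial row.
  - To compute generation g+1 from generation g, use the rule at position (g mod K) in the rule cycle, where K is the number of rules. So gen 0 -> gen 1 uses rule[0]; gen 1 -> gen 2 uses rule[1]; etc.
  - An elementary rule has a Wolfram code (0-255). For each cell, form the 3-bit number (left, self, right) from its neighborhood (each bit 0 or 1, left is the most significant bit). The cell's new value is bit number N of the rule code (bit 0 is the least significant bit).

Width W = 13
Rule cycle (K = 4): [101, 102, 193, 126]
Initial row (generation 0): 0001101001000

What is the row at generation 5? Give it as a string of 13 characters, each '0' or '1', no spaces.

Gen 0: 0001101001000
Gen 1 (rule 101): 1100111001011
Gen 2 (rule 102): 0101001011101
Gen 3 (rule 193): 0000000001100
Gen 4 (rule 126): 0000000011110
Gen 5 (rule 101): 1111111000010

Answer: 1111111000010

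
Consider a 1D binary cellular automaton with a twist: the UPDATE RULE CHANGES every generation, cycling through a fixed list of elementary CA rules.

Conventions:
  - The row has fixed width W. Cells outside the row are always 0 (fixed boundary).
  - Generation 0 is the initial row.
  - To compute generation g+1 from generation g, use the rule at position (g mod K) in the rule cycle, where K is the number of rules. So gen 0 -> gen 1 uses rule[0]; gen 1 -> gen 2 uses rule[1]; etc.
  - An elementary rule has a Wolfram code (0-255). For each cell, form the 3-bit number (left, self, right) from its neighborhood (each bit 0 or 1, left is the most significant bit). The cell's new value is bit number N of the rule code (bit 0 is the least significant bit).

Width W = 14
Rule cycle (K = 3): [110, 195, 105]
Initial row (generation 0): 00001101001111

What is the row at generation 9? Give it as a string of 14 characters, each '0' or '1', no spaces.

Answer: 01000100100010

Derivation:
Gen 0: 00001101001111
Gen 1 (rule 110): 00011111011001
Gen 2 (rule 195): 11101111001010
Gen 3 (rule 105): 10111001000100
Gen 4 (rule 110): 11101011001100
Gen 5 (rule 195): 01100001010101
Gen 6 (rule 105): 01101100101010
Gen 7 (rule 110): 11111101111110
Gen 8 (rule 195): 01111100111110
Gen 9 (rule 105): 01000100100010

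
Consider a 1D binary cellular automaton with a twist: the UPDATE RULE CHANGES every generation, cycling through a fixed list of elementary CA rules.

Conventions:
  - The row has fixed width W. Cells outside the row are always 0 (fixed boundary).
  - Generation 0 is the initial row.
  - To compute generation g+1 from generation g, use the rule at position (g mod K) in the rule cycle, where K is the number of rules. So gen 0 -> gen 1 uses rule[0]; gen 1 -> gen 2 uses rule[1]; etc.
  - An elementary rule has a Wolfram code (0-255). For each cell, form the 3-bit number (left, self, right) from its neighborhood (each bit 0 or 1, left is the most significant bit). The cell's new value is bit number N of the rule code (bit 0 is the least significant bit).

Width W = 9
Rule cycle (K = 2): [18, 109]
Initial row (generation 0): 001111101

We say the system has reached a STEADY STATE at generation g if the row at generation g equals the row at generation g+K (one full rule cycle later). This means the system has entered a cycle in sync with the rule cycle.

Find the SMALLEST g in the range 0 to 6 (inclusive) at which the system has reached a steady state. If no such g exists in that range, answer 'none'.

Answer: 5

Derivation:
Gen 0: 001111101
Gen 1 (rule 18): 010000000
Gen 2 (rule 109): 010111111
Gen 3 (rule 18): 100000000
Gen 4 (rule 109): 101111111
Gen 5 (rule 18): 000000000
Gen 6 (rule 109): 111111111
Gen 7 (rule 18): 000000000
Gen 8 (rule 109): 111111111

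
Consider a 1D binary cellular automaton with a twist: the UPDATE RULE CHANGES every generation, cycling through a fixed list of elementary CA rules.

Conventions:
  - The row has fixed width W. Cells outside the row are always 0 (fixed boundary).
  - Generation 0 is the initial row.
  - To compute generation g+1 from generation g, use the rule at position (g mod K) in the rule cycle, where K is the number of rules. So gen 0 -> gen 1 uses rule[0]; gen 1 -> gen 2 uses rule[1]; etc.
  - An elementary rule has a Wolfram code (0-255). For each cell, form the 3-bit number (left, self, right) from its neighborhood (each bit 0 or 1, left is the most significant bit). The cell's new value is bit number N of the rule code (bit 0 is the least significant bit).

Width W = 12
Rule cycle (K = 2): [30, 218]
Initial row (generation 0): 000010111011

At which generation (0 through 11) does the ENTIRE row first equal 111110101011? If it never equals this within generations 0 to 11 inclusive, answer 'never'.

Answer: 11

Derivation:
Gen 0: 000010111011
Gen 1 (rule 30): 000110100010
Gen 2 (rule 218): 001110010101
Gen 3 (rule 30): 011001110101
Gen 4 (rule 218): 111111110000
Gen 5 (rule 30): 100000001000
Gen 6 (rule 218): 010000010100
Gen 7 (rule 30): 111000110110
Gen 8 (rule 218): 111101110111
Gen 9 (rule 30): 100001000100
Gen 10 (rule 218): 010010101010
Gen 11 (rule 30): 111110101011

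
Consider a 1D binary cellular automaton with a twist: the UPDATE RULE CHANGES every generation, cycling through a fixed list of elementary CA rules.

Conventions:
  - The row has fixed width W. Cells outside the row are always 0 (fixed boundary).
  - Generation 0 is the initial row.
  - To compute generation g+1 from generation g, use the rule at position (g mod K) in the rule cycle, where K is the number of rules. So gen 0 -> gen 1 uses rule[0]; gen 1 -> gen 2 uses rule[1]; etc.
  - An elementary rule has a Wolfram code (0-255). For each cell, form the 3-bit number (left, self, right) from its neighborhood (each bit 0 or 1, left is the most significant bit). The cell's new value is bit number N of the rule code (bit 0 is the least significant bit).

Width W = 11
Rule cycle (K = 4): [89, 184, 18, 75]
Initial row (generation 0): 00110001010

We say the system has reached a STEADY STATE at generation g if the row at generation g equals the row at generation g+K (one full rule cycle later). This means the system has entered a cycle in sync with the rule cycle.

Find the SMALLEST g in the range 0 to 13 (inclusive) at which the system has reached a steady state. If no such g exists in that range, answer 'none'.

Answer: 6

Derivation:
Gen 0: 00110001010
Gen 1 (rule 89): 10111100001
Gen 2 (rule 184): 01111010000
Gen 3 (rule 18): 10000001000
Gen 4 (rule 75): 00111110011
Gen 5 (rule 89): 10100011011
Gen 6 (rule 184): 01010010110
Gen 7 (rule 18): 10001100001
Gen 8 (rule 75): 00111101110
Gen 9 (rule 89): 10100101011
Gen 10 (rule 184): 01010010110
Gen 11 (rule 18): 10001100001
Gen 12 (rule 75): 00111101110
Gen 13 (rule 89): 10100101011
Gen 14 (rule 184): 01010010110
Gen 15 (rule 18): 10001100001
Gen 16 (rule 75): 00111101110
Gen 17 (rule 89): 10100101011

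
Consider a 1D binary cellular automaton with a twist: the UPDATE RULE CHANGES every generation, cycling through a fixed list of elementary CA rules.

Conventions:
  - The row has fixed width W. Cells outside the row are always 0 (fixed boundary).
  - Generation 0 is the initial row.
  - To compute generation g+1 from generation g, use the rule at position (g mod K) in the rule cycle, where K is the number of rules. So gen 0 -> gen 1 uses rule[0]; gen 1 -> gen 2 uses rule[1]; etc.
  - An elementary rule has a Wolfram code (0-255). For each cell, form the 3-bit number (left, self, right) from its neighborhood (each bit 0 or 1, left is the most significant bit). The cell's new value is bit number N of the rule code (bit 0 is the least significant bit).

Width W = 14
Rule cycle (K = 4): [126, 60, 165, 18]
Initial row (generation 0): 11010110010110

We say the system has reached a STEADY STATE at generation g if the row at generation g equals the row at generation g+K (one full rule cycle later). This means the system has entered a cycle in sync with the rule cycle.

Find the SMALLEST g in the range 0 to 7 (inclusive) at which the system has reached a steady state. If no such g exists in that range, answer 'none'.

Answer: 4

Derivation:
Gen 0: 11010110010110
Gen 1 (rule 126): 11111111111111
Gen 2 (rule 60): 10000000000000
Gen 3 (rule 165): 10111111111111
Gen 4 (rule 18): 00000000000000
Gen 5 (rule 126): 00000000000000
Gen 6 (rule 60): 00000000000000
Gen 7 (rule 165): 11111111111111
Gen 8 (rule 18): 00000000000000
Gen 9 (rule 126): 00000000000000
Gen 10 (rule 60): 00000000000000
Gen 11 (rule 165): 11111111111111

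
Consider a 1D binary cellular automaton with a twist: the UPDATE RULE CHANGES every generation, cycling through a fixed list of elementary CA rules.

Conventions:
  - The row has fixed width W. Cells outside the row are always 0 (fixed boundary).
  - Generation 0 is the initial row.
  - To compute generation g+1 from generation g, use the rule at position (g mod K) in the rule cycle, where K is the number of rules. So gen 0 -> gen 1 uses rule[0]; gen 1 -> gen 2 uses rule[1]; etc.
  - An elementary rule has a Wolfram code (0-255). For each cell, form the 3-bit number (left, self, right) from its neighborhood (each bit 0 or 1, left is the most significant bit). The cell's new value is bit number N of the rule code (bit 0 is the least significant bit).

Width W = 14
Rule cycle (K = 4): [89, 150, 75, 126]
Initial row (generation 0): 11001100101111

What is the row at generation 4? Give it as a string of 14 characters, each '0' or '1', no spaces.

Gen 0: 11001100101111
Gen 1 (rule 89): 11101110001001
Gen 2 (rule 150): 01000101011111
Gen 3 (rule 75): 10011000010001
Gen 4 (rule 126): 11111100111011

Answer: 11111100111011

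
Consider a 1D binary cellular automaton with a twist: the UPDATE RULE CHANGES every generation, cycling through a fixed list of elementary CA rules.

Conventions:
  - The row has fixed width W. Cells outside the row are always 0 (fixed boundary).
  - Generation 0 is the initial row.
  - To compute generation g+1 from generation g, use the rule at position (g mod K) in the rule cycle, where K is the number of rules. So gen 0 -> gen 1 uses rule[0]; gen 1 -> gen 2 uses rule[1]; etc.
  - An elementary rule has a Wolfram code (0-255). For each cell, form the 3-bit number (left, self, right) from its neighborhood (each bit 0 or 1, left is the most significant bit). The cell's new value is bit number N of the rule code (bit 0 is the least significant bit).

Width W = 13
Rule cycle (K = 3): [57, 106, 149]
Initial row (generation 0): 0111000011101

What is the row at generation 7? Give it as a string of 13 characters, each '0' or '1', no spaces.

Gen 0: 0111000011101
Gen 1 (rule 57): 0100111010010
Gen 2 (rule 106): 1001101100100
Gen 3 (rule 149): 1100000010111
Gen 4 (rule 57): 1011111001100
Gen 5 (rule 106): 0110001011100
Gen 6 (rule 149): 0001101001011
Gen 7 (rule 57): 1101010100110

Answer: 1101010100110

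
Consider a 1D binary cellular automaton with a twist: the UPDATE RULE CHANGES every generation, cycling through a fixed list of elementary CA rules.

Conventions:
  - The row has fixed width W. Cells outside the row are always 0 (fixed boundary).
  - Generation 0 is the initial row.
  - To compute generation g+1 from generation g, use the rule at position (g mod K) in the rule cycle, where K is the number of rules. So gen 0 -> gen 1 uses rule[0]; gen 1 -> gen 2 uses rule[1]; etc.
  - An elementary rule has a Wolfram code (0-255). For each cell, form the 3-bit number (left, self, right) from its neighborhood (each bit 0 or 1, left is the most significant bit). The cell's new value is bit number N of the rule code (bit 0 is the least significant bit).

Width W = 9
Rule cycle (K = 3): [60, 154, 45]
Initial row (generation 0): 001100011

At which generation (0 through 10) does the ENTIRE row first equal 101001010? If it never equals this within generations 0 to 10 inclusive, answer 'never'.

Answer: never

Derivation:
Gen 0: 001100011
Gen 1 (rule 60): 001010010
Gen 2 (rule 154): 010001101
Gen 3 (rule 45): 010101011
Gen 4 (rule 60): 011111110
Gen 5 (rule 154): 111111101
Gen 6 (rule 45): 100000011
Gen 7 (rule 60): 110000010
Gen 8 (rule 154): 101000101
Gen 9 (rule 45): 111010111
Gen 10 (rule 60): 100111100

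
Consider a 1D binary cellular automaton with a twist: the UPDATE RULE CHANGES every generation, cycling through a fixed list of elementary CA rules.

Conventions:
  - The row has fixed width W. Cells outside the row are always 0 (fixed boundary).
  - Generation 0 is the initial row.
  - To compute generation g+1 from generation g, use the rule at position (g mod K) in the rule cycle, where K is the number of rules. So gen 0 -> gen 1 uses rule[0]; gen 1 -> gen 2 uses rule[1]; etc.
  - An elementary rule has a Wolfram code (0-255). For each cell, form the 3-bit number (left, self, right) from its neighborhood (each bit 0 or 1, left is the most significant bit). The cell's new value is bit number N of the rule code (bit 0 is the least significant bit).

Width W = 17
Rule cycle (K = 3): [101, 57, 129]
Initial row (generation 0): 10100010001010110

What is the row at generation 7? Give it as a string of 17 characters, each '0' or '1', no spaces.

Gen 0: 10100010001010110
Gen 1 (rule 101): 11101010101111010
Gen 2 (rule 57): 10010101011000101
Gen 3 (rule 129): 00000000000010000
Gen 4 (rule 101): 11111111111010111
Gen 5 (rule 57): 10000000000101100
Gen 6 (rule 129): 00111111110000001
Gen 7 (rule 101): 10000000010111101

Answer: 10000000010111101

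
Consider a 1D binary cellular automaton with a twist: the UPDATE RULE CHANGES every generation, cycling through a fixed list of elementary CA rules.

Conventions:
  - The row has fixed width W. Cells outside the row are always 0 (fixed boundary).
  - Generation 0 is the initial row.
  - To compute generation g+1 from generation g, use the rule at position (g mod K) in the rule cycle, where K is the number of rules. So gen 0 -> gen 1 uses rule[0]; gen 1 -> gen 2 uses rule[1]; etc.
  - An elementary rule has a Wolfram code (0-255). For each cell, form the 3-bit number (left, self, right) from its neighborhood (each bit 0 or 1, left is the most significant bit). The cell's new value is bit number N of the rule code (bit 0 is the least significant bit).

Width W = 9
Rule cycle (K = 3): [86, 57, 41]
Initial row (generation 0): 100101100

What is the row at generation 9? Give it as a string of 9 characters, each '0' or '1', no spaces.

Gen 0: 100101100
Gen 1 (rule 86): 111100110
Gen 2 (rule 57): 100010101
Gen 3 (rule 41): 001001010
Gen 4 (rule 86): 011111011
Gen 5 (rule 57): 010000110
Gen 6 (rule 41): 000110100
Gen 7 (rule 86): 001010110
Gen 8 (rule 57): 100101101
Gen 9 (rule 41): 000011010

Answer: 000011010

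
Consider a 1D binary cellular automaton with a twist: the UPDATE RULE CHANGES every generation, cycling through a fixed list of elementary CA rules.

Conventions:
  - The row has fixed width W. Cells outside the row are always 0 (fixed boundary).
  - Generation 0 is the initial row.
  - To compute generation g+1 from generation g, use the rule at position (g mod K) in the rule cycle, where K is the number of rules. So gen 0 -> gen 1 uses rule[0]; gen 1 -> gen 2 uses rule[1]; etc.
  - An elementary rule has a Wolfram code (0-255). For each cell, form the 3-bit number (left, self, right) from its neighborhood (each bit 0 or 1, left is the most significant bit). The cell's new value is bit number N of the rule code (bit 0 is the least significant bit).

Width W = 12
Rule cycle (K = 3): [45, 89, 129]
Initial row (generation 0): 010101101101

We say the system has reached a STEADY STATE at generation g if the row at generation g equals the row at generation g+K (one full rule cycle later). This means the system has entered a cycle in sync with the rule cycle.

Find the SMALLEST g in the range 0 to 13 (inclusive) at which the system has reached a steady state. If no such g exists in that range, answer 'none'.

Answer: 12

Derivation:
Gen 0: 010101101101
Gen 1 (rule 45): 011111011011
Gen 2 (rule 89): 010001011011
Gen 3 (rule 129): 000100000000
Gen 4 (rule 45): 110101111111
Gen 5 (rule 89): 110001000001
Gen 6 (rule 129): 000100011100
Gen 7 (rule 45): 110101010001
Gen 8 (rule 89): 110000001100
Gen 9 (rule 129): 000111100001
Gen 10 (rule 45): 110100001101
Gen 11 (rule 89): 110011101100
Gen 12 (rule 129): 000001000001
Gen 13 (rule 45): 111101011101
Gen 14 (rule 89): 100100010100
Gen 15 (rule 129): 000001000001
Gen 16 (rule 45): 111101011101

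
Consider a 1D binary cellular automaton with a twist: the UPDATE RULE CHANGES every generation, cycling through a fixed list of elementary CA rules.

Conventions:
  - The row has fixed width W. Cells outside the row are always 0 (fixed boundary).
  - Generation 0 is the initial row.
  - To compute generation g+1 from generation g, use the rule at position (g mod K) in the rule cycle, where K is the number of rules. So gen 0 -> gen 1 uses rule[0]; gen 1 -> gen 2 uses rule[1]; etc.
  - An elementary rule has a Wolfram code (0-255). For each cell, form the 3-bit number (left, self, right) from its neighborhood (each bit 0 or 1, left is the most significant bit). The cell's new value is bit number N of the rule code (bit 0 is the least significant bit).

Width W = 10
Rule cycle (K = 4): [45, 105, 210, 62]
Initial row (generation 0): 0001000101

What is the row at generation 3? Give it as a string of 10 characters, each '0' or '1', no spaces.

Gen 0: 0001000101
Gen 1 (rule 45): 1101010111
Gen 2 (rule 105): 1110101101
Gen 3 (rule 210): 0110000100

Answer: 0110000100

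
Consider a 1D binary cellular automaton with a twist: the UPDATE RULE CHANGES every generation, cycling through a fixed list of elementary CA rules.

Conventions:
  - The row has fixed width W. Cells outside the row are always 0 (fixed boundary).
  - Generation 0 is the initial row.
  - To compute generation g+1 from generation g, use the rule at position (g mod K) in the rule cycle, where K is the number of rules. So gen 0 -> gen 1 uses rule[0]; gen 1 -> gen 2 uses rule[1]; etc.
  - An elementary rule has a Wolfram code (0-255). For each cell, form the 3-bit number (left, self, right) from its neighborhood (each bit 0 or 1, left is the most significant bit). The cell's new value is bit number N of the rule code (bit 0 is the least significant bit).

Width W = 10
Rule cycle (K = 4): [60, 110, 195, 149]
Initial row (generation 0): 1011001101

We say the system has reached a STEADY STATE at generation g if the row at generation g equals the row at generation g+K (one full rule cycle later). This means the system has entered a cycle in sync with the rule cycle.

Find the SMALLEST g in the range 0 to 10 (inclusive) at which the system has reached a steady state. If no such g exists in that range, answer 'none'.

Gen 0: 1011001101
Gen 1 (rule 60): 1110101011
Gen 2 (rule 110): 1011111111
Gen 3 (rule 195): 0001111111
Gen 4 (rule 149): 1100111110
Gen 5 (rule 60): 1010100001
Gen 6 (rule 110): 1111100011
Gen 7 (rule 195): 0111101101
Gen 8 (rule 149): 0011000001
Gen 9 (rule 60): 0010100001
Gen 10 (rule 110): 0111100011
Gen 11 (rule 195): 1011101101
Gen 12 (rule 149): 1001000001
Gen 13 (rule 60): 1101100001
Gen 14 (rule 110): 1111100011

Answer: none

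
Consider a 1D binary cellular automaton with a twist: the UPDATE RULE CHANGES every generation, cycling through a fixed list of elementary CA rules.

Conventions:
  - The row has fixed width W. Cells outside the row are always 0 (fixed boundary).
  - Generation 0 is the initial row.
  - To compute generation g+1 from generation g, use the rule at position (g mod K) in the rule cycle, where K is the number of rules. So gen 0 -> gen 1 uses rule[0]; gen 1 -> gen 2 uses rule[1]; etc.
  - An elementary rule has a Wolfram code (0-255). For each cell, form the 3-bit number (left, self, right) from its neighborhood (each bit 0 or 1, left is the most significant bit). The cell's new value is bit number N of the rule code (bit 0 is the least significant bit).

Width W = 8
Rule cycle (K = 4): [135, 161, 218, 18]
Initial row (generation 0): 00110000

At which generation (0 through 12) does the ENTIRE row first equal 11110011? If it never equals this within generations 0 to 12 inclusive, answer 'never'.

Answer: never

Derivation:
Gen 0: 00110000
Gen 1 (rule 135): 11000111
Gen 2 (rule 161): 00010010
Gen 3 (rule 218): 00101101
Gen 4 (rule 18): 01000000
Gen 5 (rule 135): 11011111
Gen 6 (rule 161): 00101110
Gen 7 (rule 218): 01001111
Gen 8 (rule 18): 10110000
Gen 9 (rule 135): 10000111
Gen 10 (rule 161): 00110010
Gen 11 (rule 218): 01111101
Gen 12 (rule 18): 10000000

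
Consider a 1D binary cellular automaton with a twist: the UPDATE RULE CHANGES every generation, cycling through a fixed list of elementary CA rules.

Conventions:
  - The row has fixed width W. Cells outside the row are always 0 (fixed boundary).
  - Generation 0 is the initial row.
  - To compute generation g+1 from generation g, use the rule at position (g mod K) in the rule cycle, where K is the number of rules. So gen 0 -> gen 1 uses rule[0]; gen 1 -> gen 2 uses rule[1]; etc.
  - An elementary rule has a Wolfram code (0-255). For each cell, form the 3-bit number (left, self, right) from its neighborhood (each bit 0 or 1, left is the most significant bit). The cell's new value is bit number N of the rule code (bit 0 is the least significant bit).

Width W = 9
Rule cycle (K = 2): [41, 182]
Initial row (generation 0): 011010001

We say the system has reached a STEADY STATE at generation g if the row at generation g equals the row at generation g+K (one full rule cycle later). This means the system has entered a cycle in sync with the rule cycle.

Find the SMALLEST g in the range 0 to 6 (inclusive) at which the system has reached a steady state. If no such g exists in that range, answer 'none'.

Gen 0: 011010001
Gen 1 (rule 41): 010100100
Gen 2 (rule 182): 111111110
Gen 3 (rule 41): 100000000
Gen 4 (rule 182): 110000000
Gen 5 (rule 41): 100111111
Gen 6 (rule 182): 111011110
Gen 7 (rule 41): 100110000
Gen 8 (rule 182): 111001000

Answer: none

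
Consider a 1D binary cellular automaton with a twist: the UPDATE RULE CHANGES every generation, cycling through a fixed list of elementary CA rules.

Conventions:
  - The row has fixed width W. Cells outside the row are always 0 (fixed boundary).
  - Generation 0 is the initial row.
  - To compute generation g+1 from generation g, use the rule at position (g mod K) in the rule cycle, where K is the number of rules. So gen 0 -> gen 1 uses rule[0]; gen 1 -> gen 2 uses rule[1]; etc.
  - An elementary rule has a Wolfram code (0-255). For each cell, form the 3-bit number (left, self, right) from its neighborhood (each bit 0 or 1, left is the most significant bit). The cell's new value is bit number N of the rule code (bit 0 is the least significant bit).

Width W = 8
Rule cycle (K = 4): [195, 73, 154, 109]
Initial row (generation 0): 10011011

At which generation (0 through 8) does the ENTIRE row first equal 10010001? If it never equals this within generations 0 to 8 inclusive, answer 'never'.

Answer: never

Derivation:
Gen 0: 10011011
Gen 1 (rule 195): 00101001
Gen 2 (rule 73): 10000000
Gen 3 (rule 154): 01000000
Gen 4 (rule 109): 01011111
Gen 5 (rule 195): 10001111
Gen 6 (rule 73): 00101001
Gen 7 (rule 154): 01000110
Gen 8 (rule 109): 01010110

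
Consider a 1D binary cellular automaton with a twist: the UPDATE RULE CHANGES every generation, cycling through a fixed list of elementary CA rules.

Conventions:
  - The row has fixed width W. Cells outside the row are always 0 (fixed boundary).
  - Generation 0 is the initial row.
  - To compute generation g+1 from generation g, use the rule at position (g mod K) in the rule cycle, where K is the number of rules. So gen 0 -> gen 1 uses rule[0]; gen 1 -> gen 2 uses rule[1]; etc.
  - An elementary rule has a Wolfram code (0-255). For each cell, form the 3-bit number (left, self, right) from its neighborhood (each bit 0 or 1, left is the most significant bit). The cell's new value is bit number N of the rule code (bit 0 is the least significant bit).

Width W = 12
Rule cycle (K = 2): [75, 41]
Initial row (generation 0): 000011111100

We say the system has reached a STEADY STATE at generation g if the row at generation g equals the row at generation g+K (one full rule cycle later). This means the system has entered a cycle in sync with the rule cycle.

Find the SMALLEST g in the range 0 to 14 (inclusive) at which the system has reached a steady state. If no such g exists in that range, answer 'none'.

Answer: none

Derivation:
Gen 0: 000011111100
Gen 1 (rule 75): 111110000101
Gen 2 (rule 41): 100000110010
Gen 3 (rule 75): 001111110100
Gen 4 (rule 41): 101000001001
Gen 5 (rule 75): 000011110010
Gen 6 (rule 41): 111010000000
Gen 7 (rule 75): 101000111111
Gen 8 (rule 41): 010010100000
Gen 9 (rule 75): 100100001111
Gen 10 (rule 41): 000001101000
Gen 11 (rule 75): 111111100011
Gen 12 (rule 41): 100000001010
Gen 13 (rule 75): 001111110000
Gen 14 (rule 41): 101000000111
Gen 15 (rule 75): 000011111101
Gen 16 (rule 41): 111010000010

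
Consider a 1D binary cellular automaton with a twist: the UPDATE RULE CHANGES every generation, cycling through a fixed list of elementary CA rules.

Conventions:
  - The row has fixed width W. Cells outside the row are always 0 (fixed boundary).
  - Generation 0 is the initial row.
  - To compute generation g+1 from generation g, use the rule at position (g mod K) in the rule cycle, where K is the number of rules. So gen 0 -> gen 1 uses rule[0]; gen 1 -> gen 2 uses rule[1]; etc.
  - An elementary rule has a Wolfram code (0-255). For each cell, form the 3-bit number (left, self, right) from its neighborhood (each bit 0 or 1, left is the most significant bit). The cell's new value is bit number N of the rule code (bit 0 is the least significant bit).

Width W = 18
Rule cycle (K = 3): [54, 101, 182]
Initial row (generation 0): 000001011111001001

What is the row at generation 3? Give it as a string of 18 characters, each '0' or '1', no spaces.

Gen 0: 000001011111001001
Gen 1 (rule 54): 000011100000111111
Gen 2 (rule 101): 111000101110000001
Gen 3 (rule 182): 010101110101000011

Answer: 010101110101000011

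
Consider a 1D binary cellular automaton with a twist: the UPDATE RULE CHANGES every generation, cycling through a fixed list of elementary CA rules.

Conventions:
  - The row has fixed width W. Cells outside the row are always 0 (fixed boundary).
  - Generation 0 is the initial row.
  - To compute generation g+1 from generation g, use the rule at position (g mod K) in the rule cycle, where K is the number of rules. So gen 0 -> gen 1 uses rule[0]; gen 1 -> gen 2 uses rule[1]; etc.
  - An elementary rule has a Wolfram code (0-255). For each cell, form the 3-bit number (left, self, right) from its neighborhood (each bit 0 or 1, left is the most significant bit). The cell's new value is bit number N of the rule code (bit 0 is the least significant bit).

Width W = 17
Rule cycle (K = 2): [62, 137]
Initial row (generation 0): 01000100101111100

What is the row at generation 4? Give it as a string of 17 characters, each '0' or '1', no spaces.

Gen 0: 01000100101111100
Gen 1 (rule 62): 11101111111000010
Gen 2 (rule 137): 11001111110011000
Gen 3 (rule 62): 10111000001110100
Gen 4 (rule 137): 00110011101100001

Answer: 00110011101100001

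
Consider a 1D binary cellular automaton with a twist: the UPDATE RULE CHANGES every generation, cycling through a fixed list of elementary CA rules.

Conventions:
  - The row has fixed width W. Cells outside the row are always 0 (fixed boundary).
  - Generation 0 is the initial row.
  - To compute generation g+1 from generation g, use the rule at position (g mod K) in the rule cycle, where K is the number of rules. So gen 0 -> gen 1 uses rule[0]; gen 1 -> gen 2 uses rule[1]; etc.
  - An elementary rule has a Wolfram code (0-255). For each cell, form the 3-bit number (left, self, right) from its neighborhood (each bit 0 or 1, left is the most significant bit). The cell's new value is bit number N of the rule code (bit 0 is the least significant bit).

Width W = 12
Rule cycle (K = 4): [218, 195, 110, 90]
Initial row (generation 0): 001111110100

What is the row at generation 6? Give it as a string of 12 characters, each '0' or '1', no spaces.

Gen 0: 001111110100
Gen 1 (rule 218): 011111110010
Gen 2 (rule 195): 101111110100
Gen 3 (rule 110): 111000011100
Gen 4 (rule 90): 101100110110
Gen 5 (rule 218): 001111110111
Gen 6 (rule 195): 110111110011

Answer: 110111110011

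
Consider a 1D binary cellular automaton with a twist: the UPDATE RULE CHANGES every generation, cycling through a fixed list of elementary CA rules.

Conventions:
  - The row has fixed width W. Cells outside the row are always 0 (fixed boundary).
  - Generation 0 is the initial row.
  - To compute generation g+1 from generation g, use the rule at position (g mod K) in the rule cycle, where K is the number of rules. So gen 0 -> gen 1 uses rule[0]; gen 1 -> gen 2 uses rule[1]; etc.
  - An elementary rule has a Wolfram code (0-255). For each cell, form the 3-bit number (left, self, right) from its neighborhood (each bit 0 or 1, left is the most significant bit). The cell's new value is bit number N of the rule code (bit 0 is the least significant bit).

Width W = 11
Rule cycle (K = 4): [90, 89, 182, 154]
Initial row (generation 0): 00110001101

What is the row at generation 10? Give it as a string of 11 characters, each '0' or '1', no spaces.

Gen 0: 00110001101
Gen 1 (rule 90): 01111011100
Gen 2 (rule 89): 01001010111
Gen 3 (rule 182): 11111111010
Gen 4 (rule 154): 11111110001
Gen 5 (rule 90): 10000011010
Gen 6 (rule 89): 01111011001
Gen 7 (rule 182): 10110100111
Gen 8 (rule 154): 00100011110
Gen 9 (rule 90): 01010110011
Gen 10 (rule 89): 00000111011

Answer: 00000111011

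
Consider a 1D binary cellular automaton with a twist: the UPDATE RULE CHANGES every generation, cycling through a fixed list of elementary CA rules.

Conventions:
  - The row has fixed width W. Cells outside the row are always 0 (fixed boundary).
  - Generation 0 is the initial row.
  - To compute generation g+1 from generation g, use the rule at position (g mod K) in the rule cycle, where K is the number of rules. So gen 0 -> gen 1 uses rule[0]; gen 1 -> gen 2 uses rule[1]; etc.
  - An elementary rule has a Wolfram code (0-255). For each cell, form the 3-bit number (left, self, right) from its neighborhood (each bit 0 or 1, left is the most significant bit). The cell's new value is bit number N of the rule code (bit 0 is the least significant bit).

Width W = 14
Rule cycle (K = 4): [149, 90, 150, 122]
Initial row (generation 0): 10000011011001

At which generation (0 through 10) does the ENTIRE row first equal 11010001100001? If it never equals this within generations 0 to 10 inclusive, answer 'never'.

Answer: never

Derivation:
Gen 0: 10000011011001
Gen 1 (rule 149): 11111000000101
Gen 2 (rule 90): 10001100001000
Gen 3 (rule 150): 11010010011100
Gen 4 (rule 122): 11101101110110
Gen 5 (rule 149): 01000000100001
Gen 6 (rule 90): 10100001010010
Gen 7 (rule 150): 10110011011111
Gen 8 (rule 122): 01111111110001
Gen 9 (rule 149): 00111111101101
Gen 10 (rule 90): 01100000101100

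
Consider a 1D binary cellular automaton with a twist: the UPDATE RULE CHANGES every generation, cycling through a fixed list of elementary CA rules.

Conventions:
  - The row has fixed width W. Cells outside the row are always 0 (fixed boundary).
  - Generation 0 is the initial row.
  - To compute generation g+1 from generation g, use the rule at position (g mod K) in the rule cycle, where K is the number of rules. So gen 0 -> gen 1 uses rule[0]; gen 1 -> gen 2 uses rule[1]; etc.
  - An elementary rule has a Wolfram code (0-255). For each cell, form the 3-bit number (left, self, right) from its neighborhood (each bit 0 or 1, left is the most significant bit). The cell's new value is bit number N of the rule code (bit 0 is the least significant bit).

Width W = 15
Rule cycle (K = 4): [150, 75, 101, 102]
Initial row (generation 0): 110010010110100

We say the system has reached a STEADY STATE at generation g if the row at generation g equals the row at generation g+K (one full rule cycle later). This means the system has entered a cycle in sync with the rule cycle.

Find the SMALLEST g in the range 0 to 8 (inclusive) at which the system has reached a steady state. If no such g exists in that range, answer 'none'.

Gen 0: 110010010110100
Gen 1 (rule 150): 001111110000110
Gen 2 (rule 75): 111000010111110
Gen 3 (rule 101): 001011011000010
Gen 4 (rule 102): 011101101000110
Gen 5 (rule 150): 101000001101001
Gen 6 (rule 75): 000011111100010
Gen 7 (rule 101): 111000000101010
Gen 8 (rule 102): 001000001111110
Gen 9 (rule 150): 011100010111101
Gen 10 (rule 75): 110101100100100
Gen 11 (rule 101): 011110100100101
Gen 12 (rule 102): 100011101101111

Answer: none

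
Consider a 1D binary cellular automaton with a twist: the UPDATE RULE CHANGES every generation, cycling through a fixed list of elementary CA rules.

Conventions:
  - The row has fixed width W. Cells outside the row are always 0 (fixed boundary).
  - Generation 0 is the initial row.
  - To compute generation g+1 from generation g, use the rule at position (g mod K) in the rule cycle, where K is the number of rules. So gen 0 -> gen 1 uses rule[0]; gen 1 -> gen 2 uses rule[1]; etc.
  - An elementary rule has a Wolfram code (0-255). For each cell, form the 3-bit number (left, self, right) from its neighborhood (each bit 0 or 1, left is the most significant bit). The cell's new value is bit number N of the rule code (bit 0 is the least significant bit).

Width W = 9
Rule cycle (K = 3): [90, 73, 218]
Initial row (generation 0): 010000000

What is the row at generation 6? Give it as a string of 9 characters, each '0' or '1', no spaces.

Answer: 001101110

Derivation:
Gen 0: 010000000
Gen 1 (rule 90): 101000000
Gen 2 (rule 73): 000011111
Gen 3 (rule 218): 000111111
Gen 4 (rule 90): 001100001
Gen 5 (rule 73): 101101100
Gen 6 (rule 218): 001101110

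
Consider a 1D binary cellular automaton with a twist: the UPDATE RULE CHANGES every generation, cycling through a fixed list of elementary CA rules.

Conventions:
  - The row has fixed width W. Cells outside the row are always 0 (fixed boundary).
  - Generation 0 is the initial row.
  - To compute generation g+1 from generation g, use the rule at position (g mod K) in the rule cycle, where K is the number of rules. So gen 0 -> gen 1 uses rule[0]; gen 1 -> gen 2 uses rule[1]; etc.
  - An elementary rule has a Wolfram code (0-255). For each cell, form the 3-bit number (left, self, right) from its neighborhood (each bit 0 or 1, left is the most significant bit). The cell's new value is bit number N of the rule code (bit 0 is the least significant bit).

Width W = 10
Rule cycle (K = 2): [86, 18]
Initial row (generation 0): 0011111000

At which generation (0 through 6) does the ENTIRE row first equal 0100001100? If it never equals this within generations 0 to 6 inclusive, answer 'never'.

Answer: 1

Derivation:
Gen 0: 0011111000
Gen 1 (rule 86): 0100001100
Gen 2 (rule 18): 1010010010
Gen 3 (rule 86): 1011111111
Gen 4 (rule 18): 0000000000
Gen 5 (rule 86): 0000000000
Gen 6 (rule 18): 0000000000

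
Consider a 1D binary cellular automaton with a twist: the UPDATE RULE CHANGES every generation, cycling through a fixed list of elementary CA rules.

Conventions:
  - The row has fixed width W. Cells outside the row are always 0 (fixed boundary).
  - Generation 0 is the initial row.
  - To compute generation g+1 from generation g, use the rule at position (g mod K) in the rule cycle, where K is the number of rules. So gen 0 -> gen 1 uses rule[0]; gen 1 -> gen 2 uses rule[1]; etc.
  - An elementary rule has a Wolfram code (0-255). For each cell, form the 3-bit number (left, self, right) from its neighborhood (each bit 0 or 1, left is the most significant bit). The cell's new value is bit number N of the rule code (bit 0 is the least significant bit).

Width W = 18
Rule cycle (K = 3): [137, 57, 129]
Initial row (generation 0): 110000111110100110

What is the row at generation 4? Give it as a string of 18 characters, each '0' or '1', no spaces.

Answer: 111111100001001111

Derivation:
Gen 0: 110000111110100110
Gen 1 (rule 137): 100110111100000100
Gen 2 (rule 57): 010101100011110011
Gen 3 (rule 129): 000000001001100000
Gen 4 (rule 137): 111111100001001111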